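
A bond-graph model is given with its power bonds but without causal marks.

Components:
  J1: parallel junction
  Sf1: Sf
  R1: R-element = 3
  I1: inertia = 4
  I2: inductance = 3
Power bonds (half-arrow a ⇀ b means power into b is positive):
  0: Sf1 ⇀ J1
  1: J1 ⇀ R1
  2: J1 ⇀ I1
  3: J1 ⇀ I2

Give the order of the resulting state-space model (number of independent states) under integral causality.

bond 0 stroke→Sf1  (Sf1 fixes flow; stroke at Sf1)
bond 2 stroke→I1  (prefer integral on I1)
bond 3 stroke→I2  (I2 outputs flow p/I2)
bond 1 stroke→J1  (J1 needs exactly one e-in)

2  (I1, I2 all integral)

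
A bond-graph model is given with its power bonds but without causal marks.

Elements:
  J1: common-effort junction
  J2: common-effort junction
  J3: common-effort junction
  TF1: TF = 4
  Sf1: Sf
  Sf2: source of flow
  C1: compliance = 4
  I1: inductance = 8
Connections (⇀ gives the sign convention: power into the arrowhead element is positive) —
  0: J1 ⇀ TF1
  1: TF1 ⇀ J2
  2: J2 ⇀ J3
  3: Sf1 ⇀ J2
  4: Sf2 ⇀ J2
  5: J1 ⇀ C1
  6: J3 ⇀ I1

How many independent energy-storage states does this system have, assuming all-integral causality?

β3 stroke at Sf1  (Sf1: flow source, stroke at near end)
β4 stroke at Sf2  (Sf2: flow source, stroke at near end)
β5 stroke at J1  (prefer integral on C1)
β0 stroke at TF1  (J1 effort already set via bond 5)
β1 stroke at J2  (TF1: transformer flips bond 0)
β2 stroke at J3  (common-e at J2 fixed by 1)
β6 stroke at I1  (0-jn J3 has e-setter on 2)

2  (C1, I1 all integral)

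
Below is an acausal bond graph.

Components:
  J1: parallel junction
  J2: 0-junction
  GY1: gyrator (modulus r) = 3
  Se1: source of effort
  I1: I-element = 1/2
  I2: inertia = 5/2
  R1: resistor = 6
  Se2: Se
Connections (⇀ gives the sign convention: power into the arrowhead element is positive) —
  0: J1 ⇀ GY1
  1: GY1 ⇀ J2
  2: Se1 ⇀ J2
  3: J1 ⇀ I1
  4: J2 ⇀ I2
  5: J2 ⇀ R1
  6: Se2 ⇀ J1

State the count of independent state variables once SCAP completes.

2  (I1, I2 all integral)

β2 stroke→J2  (source Se1 imposes e)
β6 stroke→J1  (Se2 fixes effort; stroke away)
β0 stroke→GY1  (J1: bond 6 brought effort, rest push out)
β3 stroke→I1  (J1: bond 6 brought effort, rest push out)
β1 stroke→GY1  (0-jn J2 has e-setter on 2)
β4 stroke→I2  (0-jn J2 has e-setter on 2)
β5 stroke→R1  (J2 effort already set via bond 2)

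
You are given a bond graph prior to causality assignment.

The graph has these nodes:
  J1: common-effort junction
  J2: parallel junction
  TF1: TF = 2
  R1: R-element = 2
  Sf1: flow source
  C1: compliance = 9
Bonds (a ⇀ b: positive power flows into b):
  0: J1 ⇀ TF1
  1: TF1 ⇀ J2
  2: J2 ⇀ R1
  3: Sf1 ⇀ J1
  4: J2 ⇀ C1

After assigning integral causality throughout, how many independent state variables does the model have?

1  (C1 all integral)

#3 |Sf1  (Sf1 (Sf) sets flow on bond)
#0 |J1  (J1 needs exactly one e-in)
#1 |TF1  (TF TF1: opposite of bond 0)
#4 |J2  (C1 outputs effort q/C1)
#2 |R1  (0-jn J2 has e-setter on 4)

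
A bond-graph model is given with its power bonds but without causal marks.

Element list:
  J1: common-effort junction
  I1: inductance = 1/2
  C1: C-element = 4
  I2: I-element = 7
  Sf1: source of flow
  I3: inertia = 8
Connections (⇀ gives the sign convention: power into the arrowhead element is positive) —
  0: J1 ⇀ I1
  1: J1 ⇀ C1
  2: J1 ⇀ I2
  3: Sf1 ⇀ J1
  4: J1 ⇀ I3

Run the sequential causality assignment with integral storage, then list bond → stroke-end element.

bond 3 stroke at Sf1  (source Sf1 imposes f)
bond 0 stroke at I1  (I1 outputs flow p/I1)
bond 1 stroke at J1  (C1: C, integral causality)
bond 2 stroke at I2  (J1: bond 1 brought effort, rest push out)
bond 4 stroke at I3  (0-jn J1 has e-setter on 1)

b0 |I1
b1 |J1
b2 |I2
b3 |Sf1
b4 |I3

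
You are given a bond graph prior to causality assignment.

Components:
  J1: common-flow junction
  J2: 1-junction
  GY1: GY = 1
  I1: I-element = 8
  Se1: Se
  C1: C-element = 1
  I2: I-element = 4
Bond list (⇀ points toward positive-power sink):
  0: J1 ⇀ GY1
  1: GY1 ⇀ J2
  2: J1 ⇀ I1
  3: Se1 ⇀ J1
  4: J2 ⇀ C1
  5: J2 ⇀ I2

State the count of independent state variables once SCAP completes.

#3 stroke→J1  (Se1 fixes effort; stroke away)
#2 stroke→I1  (I1 outputs flow p/I1)
#0 stroke→J1  (1-jn J1 has f-setter on 2)
#1 stroke→J2  (GY1 both-in/both-out from 0)
#4 stroke→J2  (prefer integral on C1)
#5 stroke→I2  (closing 1-jn rule on J2)

3  (C1, I1, I2 all integral)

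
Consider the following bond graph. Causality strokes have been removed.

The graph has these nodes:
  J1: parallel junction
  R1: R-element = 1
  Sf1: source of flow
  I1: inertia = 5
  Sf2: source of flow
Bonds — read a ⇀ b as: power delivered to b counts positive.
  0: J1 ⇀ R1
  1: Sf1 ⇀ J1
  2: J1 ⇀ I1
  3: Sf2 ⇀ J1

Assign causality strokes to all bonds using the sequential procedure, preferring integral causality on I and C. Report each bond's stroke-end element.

β0 stroke→J1
β1 stroke→Sf1
β2 stroke→I1
β3 stroke→Sf2

bond 1 |Sf1  (Sf1 (Sf) sets flow on bond)
bond 3 |Sf2  (Sf2 (Sf) sets flow on bond)
bond 2 |I1  (I1 outputs flow p/I1)
bond 0 |J1  (closing 0-jn rule on J1)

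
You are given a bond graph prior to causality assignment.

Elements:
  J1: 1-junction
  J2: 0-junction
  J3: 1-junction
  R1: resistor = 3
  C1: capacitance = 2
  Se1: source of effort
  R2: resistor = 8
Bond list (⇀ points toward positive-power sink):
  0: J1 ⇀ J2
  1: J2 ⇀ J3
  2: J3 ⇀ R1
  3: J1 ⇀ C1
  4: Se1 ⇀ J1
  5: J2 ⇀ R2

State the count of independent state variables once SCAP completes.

bond 4 |J1  (Se1 fixes effort; stroke away)
bond 3 |J1  (prefer integral on C1)
bond 0 |J2  (J1 needs exactly one f-in)
bond 1 |J3  (common-e at J2 fixed by 0)
bond 5 |R2  (J2 effort already set via bond 0)
bond 2 |R1  (closing 1-jn rule on J3)

1  (C1 all integral)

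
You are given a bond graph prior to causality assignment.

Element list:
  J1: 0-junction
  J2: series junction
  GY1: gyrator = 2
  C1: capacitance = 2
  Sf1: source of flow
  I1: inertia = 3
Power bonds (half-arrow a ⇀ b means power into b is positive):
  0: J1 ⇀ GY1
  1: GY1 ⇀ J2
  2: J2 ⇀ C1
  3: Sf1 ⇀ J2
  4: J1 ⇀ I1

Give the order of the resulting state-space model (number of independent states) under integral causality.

2  (C1, I1 all integral)

#3 stroke at Sf1  (Sf1 (Sf) sets flow on bond)
#1 stroke at J2  (common-f at J2 fixed by 3)
#2 stroke at J2  (1-jn J2 has f-setter on 3)
#0 stroke at J1  (GY1 both-in/both-out from 1)
#4 stroke at I1  (J1 effort already set via bond 0)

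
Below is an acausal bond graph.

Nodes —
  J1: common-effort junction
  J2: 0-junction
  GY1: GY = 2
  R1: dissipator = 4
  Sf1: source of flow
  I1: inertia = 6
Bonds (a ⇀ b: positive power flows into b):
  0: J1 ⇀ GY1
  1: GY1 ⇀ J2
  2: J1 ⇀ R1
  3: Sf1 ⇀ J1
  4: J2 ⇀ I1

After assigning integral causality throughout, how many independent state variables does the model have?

b3 stroke at Sf1  (source Sf1 imposes f)
b4 stroke at I1  (prefer integral on I1)
b1 stroke at J2  (J2: last free bond brings effort in)
b0 stroke at J1  (through GY1, causality inverts; strokes same side of GY1)
b2 stroke at R1  (J1: bond 0 brought effort, rest push out)

1  (I1 all integral)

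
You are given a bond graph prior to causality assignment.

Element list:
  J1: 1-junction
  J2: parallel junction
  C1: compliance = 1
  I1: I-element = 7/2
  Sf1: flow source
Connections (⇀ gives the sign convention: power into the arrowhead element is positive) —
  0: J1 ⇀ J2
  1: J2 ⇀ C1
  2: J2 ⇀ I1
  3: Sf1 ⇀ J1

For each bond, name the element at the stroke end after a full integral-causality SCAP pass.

#3 stroke at Sf1  (Sf1: flow source, stroke at near end)
#0 stroke at J1  (common-f at J1 fixed by 3)
#1 stroke at J2  (prefer integral on C1)
#2 stroke at I1  (J2 effort already set via bond 1)

bond 0 stroke→J1
bond 1 stroke→J2
bond 2 stroke→I1
bond 3 stroke→Sf1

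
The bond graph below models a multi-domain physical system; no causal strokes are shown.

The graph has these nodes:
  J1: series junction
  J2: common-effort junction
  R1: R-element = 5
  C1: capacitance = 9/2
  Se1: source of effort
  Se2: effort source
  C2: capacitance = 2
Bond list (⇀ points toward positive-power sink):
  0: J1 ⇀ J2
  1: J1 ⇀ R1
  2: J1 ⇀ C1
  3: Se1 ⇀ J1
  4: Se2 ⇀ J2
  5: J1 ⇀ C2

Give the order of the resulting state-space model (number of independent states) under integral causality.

bond 3 stroke at J1  (Se1: effort source, stroke at far end)
bond 4 stroke at J2  (Se2: effort source, stroke at far end)
bond 0 stroke at J1  (common-e at J2 fixed by 4)
bond 2 stroke at J1  (C1 integral (e out))
bond 5 stroke at J1  (prefer integral on C2)
bond 1 stroke at R1  (J1: last free bond brings flow in)

2  (C1, C2 all integral)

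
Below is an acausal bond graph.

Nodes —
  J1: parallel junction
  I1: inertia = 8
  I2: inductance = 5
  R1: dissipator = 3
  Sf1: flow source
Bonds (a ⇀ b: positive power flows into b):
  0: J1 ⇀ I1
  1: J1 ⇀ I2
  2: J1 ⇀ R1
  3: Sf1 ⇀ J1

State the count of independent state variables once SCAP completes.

2  (I1, I2 all integral)

b3 stroke→Sf1  (Sf1: flow source, stroke at near end)
b0 stroke→I1  (I1 integral (f out))
b1 stroke→I2  (I2: I, integral causality)
b2 stroke→J1  (J1: last free bond brings effort in)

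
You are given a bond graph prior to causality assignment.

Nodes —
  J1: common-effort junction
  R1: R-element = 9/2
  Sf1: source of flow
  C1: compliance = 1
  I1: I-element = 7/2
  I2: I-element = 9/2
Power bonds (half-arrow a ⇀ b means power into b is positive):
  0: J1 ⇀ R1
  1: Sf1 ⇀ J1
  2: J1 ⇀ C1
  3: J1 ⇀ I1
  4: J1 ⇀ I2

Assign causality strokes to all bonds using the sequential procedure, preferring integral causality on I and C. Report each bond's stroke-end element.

#0 |R1
#1 |Sf1
#2 |J1
#3 |I1
#4 |I2

b1 stroke→Sf1  (Sf1: flow source, stroke at near end)
b2 stroke→J1  (C1 integral (e out))
b0 stroke→R1  (common-e at J1 fixed by 2)
b3 stroke→I1  (J1 effort already set via bond 2)
b4 stroke→I2  (common-e at J1 fixed by 2)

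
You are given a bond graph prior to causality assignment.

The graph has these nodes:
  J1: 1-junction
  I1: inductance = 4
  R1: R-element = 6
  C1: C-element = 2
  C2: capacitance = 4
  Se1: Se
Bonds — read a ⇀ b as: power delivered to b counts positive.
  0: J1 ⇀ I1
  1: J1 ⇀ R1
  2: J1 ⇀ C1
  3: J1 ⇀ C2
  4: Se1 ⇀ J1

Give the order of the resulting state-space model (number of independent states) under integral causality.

#4 |J1  (Se1 (Se) sets effort on bond)
#0 |I1  (I1: I, integral causality)
#1 |J1  (common-f at J1 fixed by 0)
#2 |J1  (J1: bond 0 brought flow, rest push out)
#3 |J1  (1-jn J1 has f-setter on 0)

3  (C1, C2, I1 all integral)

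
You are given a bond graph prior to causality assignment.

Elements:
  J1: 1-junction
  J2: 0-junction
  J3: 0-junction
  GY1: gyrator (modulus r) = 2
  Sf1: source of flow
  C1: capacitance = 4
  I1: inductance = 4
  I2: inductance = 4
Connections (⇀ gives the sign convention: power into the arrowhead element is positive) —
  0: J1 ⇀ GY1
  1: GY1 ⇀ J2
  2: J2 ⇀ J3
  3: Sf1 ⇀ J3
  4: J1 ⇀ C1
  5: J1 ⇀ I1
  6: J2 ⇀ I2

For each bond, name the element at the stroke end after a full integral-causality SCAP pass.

β3 stroke at Sf1  (Sf1: flow source, stroke at near end)
β2 stroke at J3  (J3 needs exactly one e-in)
β4 stroke at J1  (C1: C, integral causality)
β5 stroke at I1  (I1 outputs flow p/I1)
β0 stroke at J1  (J1: bond 5 brought flow, rest push out)
β1 stroke at J2  (GY1 both-in/both-out from 0)
β6 stroke at I2  (J2: bond 1 brought effort, rest push out)

bond 0 |J1
bond 1 |J2
bond 2 |J3
bond 3 |Sf1
bond 4 |J1
bond 5 |I1
bond 6 |I2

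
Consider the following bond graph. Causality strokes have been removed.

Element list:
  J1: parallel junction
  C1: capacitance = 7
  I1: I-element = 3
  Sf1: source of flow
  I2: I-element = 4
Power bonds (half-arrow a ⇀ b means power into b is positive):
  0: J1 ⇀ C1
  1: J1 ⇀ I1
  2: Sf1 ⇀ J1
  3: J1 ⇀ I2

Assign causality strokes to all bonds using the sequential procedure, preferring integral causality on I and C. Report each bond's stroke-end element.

bond 2 |Sf1  (Sf1 (Sf) sets flow on bond)
bond 0 |J1  (C1 outputs effort q/C1)
bond 1 |I1  (0-jn J1 has e-setter on 0)
bond 3 |I2  (0-jn J1 has e-setter on 0)

bond 0 →J1
bond 1 →I1
bond 2 →Sf1
bond 3 →I2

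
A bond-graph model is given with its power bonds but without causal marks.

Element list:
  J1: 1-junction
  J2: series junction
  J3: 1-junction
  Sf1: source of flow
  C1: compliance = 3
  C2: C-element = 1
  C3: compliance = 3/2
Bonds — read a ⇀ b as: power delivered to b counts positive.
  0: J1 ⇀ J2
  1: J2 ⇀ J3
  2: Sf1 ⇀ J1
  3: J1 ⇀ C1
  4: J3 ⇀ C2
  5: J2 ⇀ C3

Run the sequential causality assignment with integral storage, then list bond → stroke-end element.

b2 stroke→Sf1  (Sf1: flow source, stroke at near end)
b0 stroke→J1  (J1: bond 2 brought flow, rest push out)
b3 stroke→J1  (1-jn J1 has f-setter on 2)
b1 stroke→J2  (1-jn J2 has f-setter on 0)
b5 stroke→J2  (1-jn J2 has f-setter on 0)
b4 stroke→J3  (common-f at J3 fixed by 1)

β0 stroke→J1
β1 stroke→J2
β2 stroke→Sf1
β3 stroke→J1
β4 stroke→J3
β5 stroke→J2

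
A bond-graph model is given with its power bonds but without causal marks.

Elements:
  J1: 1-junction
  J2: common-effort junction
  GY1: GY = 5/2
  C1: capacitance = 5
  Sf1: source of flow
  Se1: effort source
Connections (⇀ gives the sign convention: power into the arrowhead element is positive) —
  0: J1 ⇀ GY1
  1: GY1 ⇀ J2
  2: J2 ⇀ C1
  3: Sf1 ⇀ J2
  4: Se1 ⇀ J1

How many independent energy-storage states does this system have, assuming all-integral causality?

1  (C1 all integral)

#3 |Sf1  (Sf1: flow source, stroke at near end)
#4 |J1  (Se1 (Se) sets effort on bond)
#0 |GY1  (closing 1-jn rule on J1)
#1 |GY1  (GY1 both-in/both-out from 0)
#2 |J2  (closing 0-jn rule on J2)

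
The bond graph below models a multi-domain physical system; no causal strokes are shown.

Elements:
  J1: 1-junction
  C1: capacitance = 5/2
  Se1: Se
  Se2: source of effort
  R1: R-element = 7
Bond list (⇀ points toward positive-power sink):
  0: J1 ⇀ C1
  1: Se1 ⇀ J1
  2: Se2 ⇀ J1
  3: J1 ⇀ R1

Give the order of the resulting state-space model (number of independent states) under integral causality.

1  (C1 all integral)

#1 stroke at J1  (Se1 fixes effort; stroke away)
#2 stroke at J1  (Se2: effort source, stroke at far end)
#0 stroke at J1  (C1: C, integral causality)
#3 stroke at R1  (only one flow-in slot at J1)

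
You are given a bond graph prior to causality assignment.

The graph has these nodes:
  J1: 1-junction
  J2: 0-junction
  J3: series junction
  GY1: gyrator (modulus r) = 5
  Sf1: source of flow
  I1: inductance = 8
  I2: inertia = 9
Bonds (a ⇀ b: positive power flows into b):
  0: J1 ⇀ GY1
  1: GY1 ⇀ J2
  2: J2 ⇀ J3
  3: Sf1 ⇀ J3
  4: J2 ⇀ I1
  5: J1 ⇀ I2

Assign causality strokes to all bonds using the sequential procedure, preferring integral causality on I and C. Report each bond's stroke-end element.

bond 0 →J1
bond 1 →J2
bond 2 →J3
bond 3 →Sf1
bond 4 →I1
bond 5 →I2

bond 3 |Sf1  (Sf1 (Sf) sets flow on bond)
bond 2 |J3  (common-f at J3 fixed by 3)
bond 4 |I1  (I1 integral (f out))
bond 1 |J2  (only one effort-in slot at J2)
bond 0 |J1  (GY1: gyrator matches bond 1)
bond 5 |I2  (closing 1-jn rule on J1)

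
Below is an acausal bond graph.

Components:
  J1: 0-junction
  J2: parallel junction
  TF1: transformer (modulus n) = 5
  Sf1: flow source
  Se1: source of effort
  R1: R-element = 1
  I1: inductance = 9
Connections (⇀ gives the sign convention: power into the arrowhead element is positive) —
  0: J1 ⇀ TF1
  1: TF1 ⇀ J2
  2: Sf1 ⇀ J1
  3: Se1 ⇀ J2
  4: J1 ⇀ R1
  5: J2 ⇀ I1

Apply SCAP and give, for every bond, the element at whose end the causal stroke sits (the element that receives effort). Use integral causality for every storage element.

b2 |Sf1  (source Sf1 imposes f)
b3 |J2  (source Se1 imposes e)
b1 |TF1  (J2: bond 3 brought effort, rest push out)
b5 |I1  (common-e at J2 fixed by 3)
b0 |J1  (through TF1, causality passes straight; one stroke at TF1)
b4 |R1  (J1 effort already set via bond 0)

β0 →J1
β1 →TF1
β2 →Sf1
β3 →J2
β4 →R1
β5 →I1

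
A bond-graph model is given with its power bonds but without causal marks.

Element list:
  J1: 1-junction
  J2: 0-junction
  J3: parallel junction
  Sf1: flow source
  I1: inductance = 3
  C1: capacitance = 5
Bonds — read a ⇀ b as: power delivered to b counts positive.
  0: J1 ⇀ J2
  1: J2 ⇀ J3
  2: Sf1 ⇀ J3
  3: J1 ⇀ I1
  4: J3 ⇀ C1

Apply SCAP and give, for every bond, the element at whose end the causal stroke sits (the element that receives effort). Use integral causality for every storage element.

#2 |Sf1  (Sf1 fixes flow; stroke at Sf1)
#3 |I1  (I1: I, integral causality)
#0 |J1  (1-jn J1 has f-setter on 3)
#1 |J2  (J2 needs exactly one e-in)
#4 |J3  (J3: last free bond brings effort in)

bond 0 stroke at J1
bond 1 stroke at J2
bond 2 stroke at Sf1
bond 3 stroke at I1
bond 4 stroke at J3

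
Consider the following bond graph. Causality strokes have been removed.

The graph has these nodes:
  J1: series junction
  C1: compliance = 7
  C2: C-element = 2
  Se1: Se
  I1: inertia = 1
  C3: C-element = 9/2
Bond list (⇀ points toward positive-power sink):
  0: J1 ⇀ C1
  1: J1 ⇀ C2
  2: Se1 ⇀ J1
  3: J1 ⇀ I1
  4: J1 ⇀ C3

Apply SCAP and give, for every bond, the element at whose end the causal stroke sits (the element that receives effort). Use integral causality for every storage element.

bond 2 →J1  (Se1 (Se) sets effort on bond)
bond 0 →J1  (C1 integral (e out))
bond 1 →J1  (C2: C, integral causality)
bond 3 →I1  (prefer integral on I1)
bond 4 →J1  (J1: bond 3 brought flow, rest push out)

β0 stroke→J1
β1 stroke→J1
β2 stroke→J1
β3 stroke→I1
β4 stroke→J1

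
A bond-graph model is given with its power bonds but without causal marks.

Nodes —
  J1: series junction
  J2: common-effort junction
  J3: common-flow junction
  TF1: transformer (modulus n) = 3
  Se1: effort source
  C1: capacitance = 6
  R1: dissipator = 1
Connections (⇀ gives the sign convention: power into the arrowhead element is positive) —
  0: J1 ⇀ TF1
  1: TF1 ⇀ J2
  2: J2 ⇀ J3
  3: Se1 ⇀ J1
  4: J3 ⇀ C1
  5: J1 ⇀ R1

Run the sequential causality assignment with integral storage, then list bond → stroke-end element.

b3 |J1  (Se1: effort source, stroke at far end)
b4 |J3  (C1 outputs effort q/C1)
b2 |J2  (only one flow-in slot at J3)
b1 |TF1  (J2 effort already set via bond 2)
b0 |J1  (TF TF1: opposite of bond 1)
b5 |R1  (only one flow-in slot at J1)

#0 stroke at J1
#1 stroke at TF1
#2 stroke at J2
#3 stroke at J1
#4 stroke at J3
#5 stroke at R1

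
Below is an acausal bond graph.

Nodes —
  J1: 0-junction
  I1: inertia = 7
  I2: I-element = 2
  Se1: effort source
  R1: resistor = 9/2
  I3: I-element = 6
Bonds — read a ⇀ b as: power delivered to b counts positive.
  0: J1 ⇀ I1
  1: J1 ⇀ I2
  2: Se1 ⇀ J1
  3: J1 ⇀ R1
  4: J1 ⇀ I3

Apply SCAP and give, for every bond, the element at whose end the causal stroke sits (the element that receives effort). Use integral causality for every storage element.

b2 stroke→J1  (Se1 (Se) sets effort on bond)
b0 stroke→I1  (J1 effort already set via bond 2)
b1 stroke→I2  (0-jn J1 has e-setter on 2)
b3 stroke→R1  (common-e at J1 fixed by 2)
b4 stroke→I3  (J1 effort already set via bond 2)

bond 0 →I1
bond 1 →I2
bond 2 →J1
bond 3 →R1
bond 4 →I3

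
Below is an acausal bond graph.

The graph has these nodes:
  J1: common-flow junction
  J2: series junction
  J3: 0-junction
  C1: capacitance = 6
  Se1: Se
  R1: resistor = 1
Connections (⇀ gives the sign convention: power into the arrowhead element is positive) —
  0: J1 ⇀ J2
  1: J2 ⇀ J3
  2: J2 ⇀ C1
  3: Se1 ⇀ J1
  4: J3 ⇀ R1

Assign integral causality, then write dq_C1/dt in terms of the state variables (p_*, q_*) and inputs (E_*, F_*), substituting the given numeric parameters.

b3 →J1  (Se1 (Se) sets effort on bond)
b0 →J2  (closing 1-jn rule on J1)
b2 →J2  (C1: C, integral causality)
b1 →J3  (J2 needs exactly one f-in)
b4 →R1  (common-e at J3 fixed by 1)

dq_C1/dt = E_Se1 - q_C1/6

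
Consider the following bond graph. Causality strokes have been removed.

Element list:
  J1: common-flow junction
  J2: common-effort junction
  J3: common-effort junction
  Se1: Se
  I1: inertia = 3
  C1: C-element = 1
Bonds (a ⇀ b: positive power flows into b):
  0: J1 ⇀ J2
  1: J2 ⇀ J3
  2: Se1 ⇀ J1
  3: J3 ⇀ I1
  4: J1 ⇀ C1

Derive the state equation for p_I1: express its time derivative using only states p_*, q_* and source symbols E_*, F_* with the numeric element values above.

#2 |J1  (source Se1 imposes e)
#3 |I1  (prefer integral on I1)
#1 |J3  (J3: last free bond brings effort in)
#0 |J2  (J2: last free bond brings effort in)
#4 |J1  (J1: bond 0 brought flow, rest push out)

dp_I1/dt = E_Se1 - q_C1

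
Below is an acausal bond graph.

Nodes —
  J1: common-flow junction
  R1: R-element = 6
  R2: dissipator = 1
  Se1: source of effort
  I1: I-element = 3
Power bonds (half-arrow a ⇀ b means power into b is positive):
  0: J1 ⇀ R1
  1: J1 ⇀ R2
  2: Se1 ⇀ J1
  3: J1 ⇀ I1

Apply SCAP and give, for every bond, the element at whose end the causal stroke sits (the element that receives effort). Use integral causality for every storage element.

bond 0 stroke at J1
bond 1 stroke at J1
bond 2 stroke at J1
bond 3 stroke at I1

β2 |J1  (Se1 (Se) sets effort on bond)
β3 |I1  (I1: I, integral causality)
β0 |J1  (1-jn J1 has f-setter on 3)
β1 |J1  (common-f at J1 fixed by 3)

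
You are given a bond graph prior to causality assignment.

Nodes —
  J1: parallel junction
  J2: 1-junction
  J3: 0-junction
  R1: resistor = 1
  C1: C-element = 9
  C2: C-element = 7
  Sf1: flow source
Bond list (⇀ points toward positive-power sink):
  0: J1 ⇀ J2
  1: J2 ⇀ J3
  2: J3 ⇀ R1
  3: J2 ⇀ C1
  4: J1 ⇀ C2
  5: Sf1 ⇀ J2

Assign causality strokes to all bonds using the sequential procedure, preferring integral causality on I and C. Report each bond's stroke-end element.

b5 stroke at Sf1  (Sf1 fixes flow; stroke at Sf1)
b0 stroke at J2  (J2: bond 5 brought flow, rest push out)
b1 stroke at J2  (1-jn J2 has f-setter on 5)
b3 stroke at J2  (J2: bond 5 brought flow, rest push out)
b2 stroke at J3  (only one effort-in slot at J3)
b4 stroke at J1  (closing 0-jn rule on J1)

β0 |J2
β1 |J2
β2 |J3
β3 |J2
β4 |J1
β5 |Sf1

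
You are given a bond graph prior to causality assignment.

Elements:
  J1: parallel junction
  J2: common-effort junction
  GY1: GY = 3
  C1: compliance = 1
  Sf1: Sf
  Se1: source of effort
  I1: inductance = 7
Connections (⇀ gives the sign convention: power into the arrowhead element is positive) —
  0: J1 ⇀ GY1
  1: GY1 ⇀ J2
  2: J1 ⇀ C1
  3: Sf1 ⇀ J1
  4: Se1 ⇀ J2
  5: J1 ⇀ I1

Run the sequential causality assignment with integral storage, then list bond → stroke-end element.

β3 |Sf1  (source Sf1 imposes f)
β4 |J2  (Se1 (Se) sets effort on bond)
β1 |GY1  (0-jn J2 has e-setter on 4)
β0 |GY1  (GY1: gyrator matches bond 1)
β2 |J1  (C1 outputs effort q/C1)
β5 |I1  (common-e at J1 fixed by 2)

bond 0 stroke→GY1
bond 1 stroke→GY1
bond 2 stroke→J1
bond 3 stroke→Sf1
bond 4 stroke→J2
bond 5 stroke→I1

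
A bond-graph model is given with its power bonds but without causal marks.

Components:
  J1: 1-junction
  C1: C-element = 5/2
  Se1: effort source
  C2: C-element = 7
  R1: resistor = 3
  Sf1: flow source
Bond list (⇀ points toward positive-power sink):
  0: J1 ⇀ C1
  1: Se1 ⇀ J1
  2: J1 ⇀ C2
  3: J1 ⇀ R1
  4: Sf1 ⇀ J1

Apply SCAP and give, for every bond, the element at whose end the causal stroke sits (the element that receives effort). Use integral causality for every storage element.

β0 →J1
β1 →J1
β2 →J1
β3 →J1
β4 →Sf1

bond 1 →J1  (Se1 fixes effort; stroke away)
bond 4 →Sf1  (source Sf1 imposes f)
bond 0 →J1  (common-f at J1 fixed by 4)
bond 2 →J1  (J1: bond 4 brought flow, rest push out)
bond 3 →J1  (common-f at J1 fixed by 4)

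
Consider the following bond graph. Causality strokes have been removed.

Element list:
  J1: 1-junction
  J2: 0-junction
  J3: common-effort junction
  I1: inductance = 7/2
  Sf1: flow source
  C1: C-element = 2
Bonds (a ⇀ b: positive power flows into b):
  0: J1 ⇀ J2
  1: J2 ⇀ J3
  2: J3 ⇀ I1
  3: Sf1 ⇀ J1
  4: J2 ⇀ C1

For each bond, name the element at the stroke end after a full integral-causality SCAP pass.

bond 0 stroke→J1
bond 1 stroke→J3
bond 2 stroke→I1
bond 3 stroke→Sf1
bond 4 stroke→J2

b3 stroke at Sf1  (Sf1 (Sf) sets flow on bond)
b0 stroke at J1  (common-f at J1 fixed by 3)
b2 stroke at I1  (I1 outputs flow p/I1)
b1 stroke at J3  (J3 needs exactly one e-in)
b4 stroke at J2  (closing 0-jn rule on J2)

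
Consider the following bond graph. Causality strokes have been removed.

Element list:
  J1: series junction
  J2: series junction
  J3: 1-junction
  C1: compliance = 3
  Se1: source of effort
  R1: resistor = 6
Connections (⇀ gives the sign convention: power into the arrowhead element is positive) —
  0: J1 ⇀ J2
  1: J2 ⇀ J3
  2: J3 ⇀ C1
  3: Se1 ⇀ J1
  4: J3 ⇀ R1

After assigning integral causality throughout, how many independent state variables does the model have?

#3 stroke at J1  (source Se1 imposes e)
#0 stroke at J2  (closing 1-jn rule on J1)
#1 stroke at J3  (J2 needs exactly one f-in)
#2 stroke at J3  (C1 outputs effort q/C1)
#4 stroke at R1  (closing 1-jn rule on J3)

1  (C1 all integral)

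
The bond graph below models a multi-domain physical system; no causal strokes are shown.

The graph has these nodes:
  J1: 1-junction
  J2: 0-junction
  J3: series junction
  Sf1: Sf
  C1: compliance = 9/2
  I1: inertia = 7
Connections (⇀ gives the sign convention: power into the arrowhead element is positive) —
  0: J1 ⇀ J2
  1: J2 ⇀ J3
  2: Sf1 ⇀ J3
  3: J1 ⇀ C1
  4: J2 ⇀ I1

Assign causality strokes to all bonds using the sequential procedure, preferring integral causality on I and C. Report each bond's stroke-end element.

β0 →J2
β1 →J3
β2 →Sf1
β3 →J1
β4 →I1

β2 stroke→Sf1  (Sf1: flow source, stroke at near end)
β1 stroke→J3  (common-f at J3 fixed by 2)
β3 stroke→J1  (C1 integral (e out))
β0 stroke→J2  (J1: last free bond brings flow in)
β4 stroke→I1  (J2 effort already set via bond 0)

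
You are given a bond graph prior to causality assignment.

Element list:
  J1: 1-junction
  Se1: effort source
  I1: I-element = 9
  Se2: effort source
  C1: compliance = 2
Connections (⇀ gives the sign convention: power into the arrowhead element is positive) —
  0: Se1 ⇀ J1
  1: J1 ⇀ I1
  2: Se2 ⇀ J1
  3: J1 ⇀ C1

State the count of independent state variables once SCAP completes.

2  (C1, I1 all integral)

b0 |J1  (Se1 (Se) sets effort on bond)
b2 |J1  (Se2 (Se) sets effort on bond)
b1 |I1  (I1 integral (f out))
b3 |J1  (1-jn J1 has f-setter on 1)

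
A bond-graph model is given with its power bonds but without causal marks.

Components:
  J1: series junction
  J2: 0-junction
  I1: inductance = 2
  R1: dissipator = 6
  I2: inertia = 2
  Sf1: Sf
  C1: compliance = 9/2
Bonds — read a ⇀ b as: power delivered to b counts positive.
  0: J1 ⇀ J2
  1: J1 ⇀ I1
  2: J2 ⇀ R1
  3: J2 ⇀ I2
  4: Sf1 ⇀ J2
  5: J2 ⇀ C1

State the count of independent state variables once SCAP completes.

3  (C1, I1, I2 all integral)

β4 stroke→Sf1  (source Sf1 imposes f)
β1 stroke→I1  (prefer integral on I1)
β0 stroke→J1  (1-jn J1 has f-setter on 1)
β3 stroke→I2  (I2 outputs flow p/I2)
β5 stroke→J2  (C1 integral (e out))
β2 stroke→R1  (common-e at J2 fixed by 5)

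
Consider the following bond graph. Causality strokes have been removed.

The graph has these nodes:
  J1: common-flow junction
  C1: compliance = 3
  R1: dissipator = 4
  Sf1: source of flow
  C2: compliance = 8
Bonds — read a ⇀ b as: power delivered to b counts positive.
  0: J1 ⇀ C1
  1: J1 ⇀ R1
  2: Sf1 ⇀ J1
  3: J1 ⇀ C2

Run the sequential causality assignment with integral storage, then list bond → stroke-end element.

#0 →J1
#1 →J1
#2 →Sf1
#3 →J1

b2 stroke→Sf1  (Sf1: flow source, stroke at near end)
b0 stroke→J1  (J1: bond 2 brought flow, rest push out)
b1 stroke→J1  (1-jn J1 has f-setter on 2)
b3 stroke→J1  (1-jn J1 has f-setter on 2)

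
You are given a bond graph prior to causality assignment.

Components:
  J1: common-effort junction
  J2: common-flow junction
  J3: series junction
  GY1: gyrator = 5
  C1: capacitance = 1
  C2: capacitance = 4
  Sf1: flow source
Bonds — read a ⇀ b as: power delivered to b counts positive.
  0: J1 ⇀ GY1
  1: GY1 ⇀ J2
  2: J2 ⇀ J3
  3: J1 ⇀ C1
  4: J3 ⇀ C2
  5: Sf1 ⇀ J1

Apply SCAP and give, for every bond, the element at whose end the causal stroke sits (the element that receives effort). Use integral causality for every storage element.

bond 0 →GY1
bond 1 →GY1
bond 2 →J2
bond 3 →J1
bond 4 →J3
bond 5 →Sf1

#5 stroke at Sf1  (Sf1: flow source, stroke at near end)
#3 stroke at J1  (C1 integral (e out))
#0 stroke at GY1  (0-jn J1 has e-setter on 3)
#1 stroke at GY1  (through GY1, causality inverts; strokes same side of GY1)
#2 stroke at J2  (common-f at J2 fixed by 1)
#4 stroke at J3  (J3 flow already set via bond 2)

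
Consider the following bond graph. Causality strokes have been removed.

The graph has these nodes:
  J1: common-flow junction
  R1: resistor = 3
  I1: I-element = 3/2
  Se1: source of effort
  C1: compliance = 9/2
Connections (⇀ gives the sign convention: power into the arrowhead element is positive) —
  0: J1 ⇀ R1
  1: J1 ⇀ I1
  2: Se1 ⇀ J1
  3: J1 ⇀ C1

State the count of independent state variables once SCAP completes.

2  (C1, I1 all integral)

bond 2 |J1  (source Se1 imposes e)
bond 1 |I1  (I1: I, integral causality)
bond 0 |J1  (J1 flow already set via bond 1)
bond 3 |J1  (J1: bond 1 brought flow, rest push out)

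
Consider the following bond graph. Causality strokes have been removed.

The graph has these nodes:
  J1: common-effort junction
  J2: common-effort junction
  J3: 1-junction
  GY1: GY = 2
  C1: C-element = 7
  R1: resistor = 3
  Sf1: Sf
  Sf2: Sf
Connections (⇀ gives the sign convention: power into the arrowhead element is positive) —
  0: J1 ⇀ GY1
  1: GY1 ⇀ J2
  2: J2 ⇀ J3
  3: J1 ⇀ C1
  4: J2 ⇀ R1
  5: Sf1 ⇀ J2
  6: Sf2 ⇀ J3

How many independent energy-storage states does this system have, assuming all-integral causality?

β5 stroke at Sf1  (source Sf1 imposes f)
β6 stroke at Sf2  (Sf2 fixes flow; stroke at Sf2)
β2 stroke at J3  (common-f at J3 fixed by 6)
β3 stroke at J1  (C1 outputs effort q/C1)
β0 stroke at GY1  (J1 effort already set via bond 3)
β1 stroke at GY1  (through GY1, causality inverts; strokes same side of GY1)
β4 stroke at J2  (J2: last free bond brings effort in)

1  (C1 all integral)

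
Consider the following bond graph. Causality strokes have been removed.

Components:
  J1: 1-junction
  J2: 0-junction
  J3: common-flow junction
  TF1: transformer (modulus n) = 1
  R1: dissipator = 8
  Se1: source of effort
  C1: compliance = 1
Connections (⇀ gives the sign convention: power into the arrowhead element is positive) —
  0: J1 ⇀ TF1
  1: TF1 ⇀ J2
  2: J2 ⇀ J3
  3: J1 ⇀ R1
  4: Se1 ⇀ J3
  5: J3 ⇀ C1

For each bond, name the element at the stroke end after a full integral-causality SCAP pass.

bond 4 stroke at J3  (source Se1 imposes e)
bond 5 stroke at J3  (C1: C, integral causality)
bond 2 stroke at J2  (closing 1-jn rule on J3)
bond 1 stroke at TF1  (J2: bond 2 brought effort, rest push out)
bond 0 stroke at J1  (TF1: transformer flips bond 1)
bond 3 stroke at R1  (only one flow-in slot at J1)

β0 |J1
β1 |TF1
β2 |J2
β3 |R1
β4 |J3
β5 |J3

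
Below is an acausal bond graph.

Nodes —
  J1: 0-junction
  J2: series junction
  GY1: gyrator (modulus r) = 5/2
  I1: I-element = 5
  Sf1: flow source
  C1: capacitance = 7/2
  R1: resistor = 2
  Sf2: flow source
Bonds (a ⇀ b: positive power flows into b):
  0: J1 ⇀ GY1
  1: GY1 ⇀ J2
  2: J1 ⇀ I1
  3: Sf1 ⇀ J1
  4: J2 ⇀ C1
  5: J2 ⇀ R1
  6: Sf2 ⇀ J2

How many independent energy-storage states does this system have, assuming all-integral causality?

2  (C1, I1 all integral)

b3 |Sf1  (Sf1 (Sf) sets flow on bond)
b6 |Sf2  (Sf2: flow source, stroke at near end)
b1 |J2  (common-f at J2 fixed by 6)
b4 |J2  (J2 flow already set via bond 6)
b5 |J2  (J2 flow already set via bond 6)
b0 |J1  (GY GY1: same side as bond 1)
b2 |I1  (common-e at J1 fixed by 0)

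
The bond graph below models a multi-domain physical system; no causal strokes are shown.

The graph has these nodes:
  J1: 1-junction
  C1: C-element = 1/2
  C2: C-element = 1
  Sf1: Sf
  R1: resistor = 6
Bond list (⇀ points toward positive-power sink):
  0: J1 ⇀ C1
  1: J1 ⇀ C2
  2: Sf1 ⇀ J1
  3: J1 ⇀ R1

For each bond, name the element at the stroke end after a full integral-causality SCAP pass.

bond 2 stroke at Sf1  (source Sf1 imposes f)
bond 0 stroke at J1  (1-jn J1 has f-setter on 2)
bond 1 stroke at J1  (J1 flow already set via bond 2)
bond 3 stroke at J1  (common-f at J1 fixed by 2)

β0 →J1
β1 →J1
β2 →Sf1
β3 →J1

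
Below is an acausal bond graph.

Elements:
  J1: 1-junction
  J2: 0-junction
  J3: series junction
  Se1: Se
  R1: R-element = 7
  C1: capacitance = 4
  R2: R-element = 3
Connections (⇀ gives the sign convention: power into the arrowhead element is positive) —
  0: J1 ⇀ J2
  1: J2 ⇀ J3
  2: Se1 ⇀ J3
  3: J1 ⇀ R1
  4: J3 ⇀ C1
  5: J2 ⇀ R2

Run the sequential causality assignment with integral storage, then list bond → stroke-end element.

b0 |J1
b1 |J2
b2 |J3
b3 |R1
b4 |J3
b5 |R2

#2 →J3  (source Se1 imposes e)
#4 →J3  (prefer integral on C1)
#1 →J2  (J3 needs exactly one f-in)
#0 →J1  (0-jn J2 has e-setter on 1)
#5 →R2  (common-e at J2 fixed by 1)
#3 →R1  (closing 1-jn rule on J1)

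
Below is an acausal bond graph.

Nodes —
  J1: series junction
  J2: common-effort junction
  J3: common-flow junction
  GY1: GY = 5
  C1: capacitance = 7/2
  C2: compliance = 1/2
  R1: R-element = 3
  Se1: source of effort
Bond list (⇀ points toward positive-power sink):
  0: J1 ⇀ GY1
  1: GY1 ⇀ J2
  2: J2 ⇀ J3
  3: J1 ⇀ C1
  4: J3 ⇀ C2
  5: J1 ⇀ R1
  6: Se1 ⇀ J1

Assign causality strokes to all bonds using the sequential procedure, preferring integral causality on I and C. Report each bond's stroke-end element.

bond 6 |J1  (Se1 fixes effort; stroke away)
bond 3 |J1  (C1 integral (e out))
bond 4 |J3  (C2 outputs effort q/C2)
bond 2 |J2  (closing 1-jn rule on J3)
bond 1 |GY1  (0-jn J2 has e-setter on 2)
bond 0 |GY1  (GY1 both-in/both-out from 1)
bond 5 |J1  (1-jn J1 has f-setter on 0)

β0 stroke→GY1
β1 stroke→GY1
β2 stroke→J2
β3 stroke→J1
β4 stroke→J3
β5 stroke→J1
β6 stroke→J1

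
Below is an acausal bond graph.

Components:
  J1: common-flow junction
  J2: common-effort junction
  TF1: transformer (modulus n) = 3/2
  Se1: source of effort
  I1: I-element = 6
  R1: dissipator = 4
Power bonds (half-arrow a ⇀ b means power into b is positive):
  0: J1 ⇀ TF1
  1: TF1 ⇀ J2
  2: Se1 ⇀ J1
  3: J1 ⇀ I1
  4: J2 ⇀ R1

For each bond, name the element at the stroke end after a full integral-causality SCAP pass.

#0 stroke at J1
#1 stroke at TF1
#2 stroke at J1
#3 stroke at I1
#4 stroke at J2

b2 stroke at J1  (Se1: effort source, stroke at far end)
b3 stroke at I1  (I1 outputs flow p/I1)
b0 stroke at J1  (1-jn J1 has f-setter on 3)
b1 stroke at TF1  (through TF1, causality passes straight; one stroke at TF1)
b4 stroke at J2  (J2: last free bond brings effort in)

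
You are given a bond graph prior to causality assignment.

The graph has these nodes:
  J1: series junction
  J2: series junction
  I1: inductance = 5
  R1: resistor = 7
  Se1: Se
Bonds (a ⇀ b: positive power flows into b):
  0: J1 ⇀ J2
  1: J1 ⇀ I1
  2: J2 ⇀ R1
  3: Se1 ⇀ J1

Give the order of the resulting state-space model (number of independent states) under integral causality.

1  (I1 all integral)

#3 stroke→J1  (Se1: effort source, stroke at far end)
#1 stroke→I1  (I1 outputs flow p/I1)
#0 stroke→J1  (common-f at J1 fixed by 1)
#2 stroke→J2  (1-jn J2 has f-setter on 0)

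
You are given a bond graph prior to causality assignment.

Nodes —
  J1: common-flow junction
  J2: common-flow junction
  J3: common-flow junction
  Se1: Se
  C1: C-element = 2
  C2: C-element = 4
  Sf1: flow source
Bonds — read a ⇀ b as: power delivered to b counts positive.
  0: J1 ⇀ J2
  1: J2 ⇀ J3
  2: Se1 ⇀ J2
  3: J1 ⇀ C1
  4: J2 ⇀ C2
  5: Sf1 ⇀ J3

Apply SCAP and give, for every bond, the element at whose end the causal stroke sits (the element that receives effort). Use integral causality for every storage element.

bond 0 |J2
bond 1 |J3
bond 2 |J2
bond 3 |J1
bond 4 |J2
bond 5 |Sf1

b2 stroke→J2  (Se1 fixes effort; stroke away)
b5 stroke→Sf1  (source Sf1 imposes f)
b1 stroke→J3  (J3: bond 5 brought flow, rest push out)
b0 stroke→J2  (J2: bond 1 brought flow, rest push out)
b4 stroke→J2  (1-jn J2 has f-setter on 1)
b3 stroke→J1  (J1: bond 0 brought flow, rest push out)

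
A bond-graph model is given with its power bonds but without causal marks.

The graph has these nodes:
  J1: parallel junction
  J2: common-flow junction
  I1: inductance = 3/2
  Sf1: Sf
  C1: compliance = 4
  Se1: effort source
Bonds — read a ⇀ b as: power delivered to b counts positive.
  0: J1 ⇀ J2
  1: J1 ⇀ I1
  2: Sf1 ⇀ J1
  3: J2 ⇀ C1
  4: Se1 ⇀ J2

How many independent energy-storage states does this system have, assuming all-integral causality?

2  (C1, I1 all integral)

#2 →Sf1  (Sf1: flow source, stroke at near end)
#4 →J2  (Se1 (Se) sets effort on bond)
#1 →I1  (I1 integral (f out))
#0 →J1  (J1 needs exactly one e-in)
#3 →J2  (1-jn J2 has f-setter on 0)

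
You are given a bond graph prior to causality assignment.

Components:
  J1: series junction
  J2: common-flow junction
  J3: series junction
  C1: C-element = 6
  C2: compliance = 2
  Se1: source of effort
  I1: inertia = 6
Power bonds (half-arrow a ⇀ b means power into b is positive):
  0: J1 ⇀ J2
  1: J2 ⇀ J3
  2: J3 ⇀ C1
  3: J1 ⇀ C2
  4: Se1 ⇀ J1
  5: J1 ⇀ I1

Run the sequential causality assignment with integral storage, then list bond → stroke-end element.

#4 |J1  (Se1: effort source, stroke at far end)
#2 |J3  (C1: C, integral causality)
#1 |J2  (J3: last free bond brings flow in)
#0 |J1  (closing 1-jn rule on J2)
#3 |J1  (C2: C, integral causality)
#5 |I1  (closing 1-jn rule on J1)

b0 |J1
b1 |J2
b2 |J3
b3 |J1
b4 |J1
b5 |I1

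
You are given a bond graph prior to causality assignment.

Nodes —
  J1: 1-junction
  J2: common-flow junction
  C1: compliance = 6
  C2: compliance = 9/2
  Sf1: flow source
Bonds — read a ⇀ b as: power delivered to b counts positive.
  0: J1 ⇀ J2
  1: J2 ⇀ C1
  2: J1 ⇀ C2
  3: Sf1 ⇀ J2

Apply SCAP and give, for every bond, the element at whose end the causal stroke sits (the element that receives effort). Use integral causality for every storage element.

β0 →J2
β1 →J2
β2 →J1
β3 →Sf1

bond 3 stroke at Sf1  (Sf1 fixes flow; stroke at Sf1)
bond 0 stroke at J2  (J2: bond 3 brought flow, rest push out)
bond 1 stroke at J2  (J2 flow already set via bond 3)
bond 2 stroke at J1  (common-f at J1 fixed by 0)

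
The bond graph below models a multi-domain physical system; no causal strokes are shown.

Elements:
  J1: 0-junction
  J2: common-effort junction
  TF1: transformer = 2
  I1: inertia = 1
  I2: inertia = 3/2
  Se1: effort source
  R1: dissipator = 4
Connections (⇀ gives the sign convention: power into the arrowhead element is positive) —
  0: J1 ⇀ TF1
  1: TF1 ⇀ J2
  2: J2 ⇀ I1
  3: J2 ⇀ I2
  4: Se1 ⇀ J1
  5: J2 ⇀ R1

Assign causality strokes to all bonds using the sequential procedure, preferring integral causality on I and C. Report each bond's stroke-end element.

bond 4 stroke→J1  (source Se1 imposes e)
bond 0 stroke→TF1  (common-e at J1 fixed by 4)
bond 1 stroke→J2  (TF1: transformer flips bond 0)
bond 2 stroke→I1  (J2: bond 1 brought effort, rest push out)
bond 3 stroke→I2  (J2: bond 1 brought effort, rest push out)
bond 5 stroke→R1  (J2: bond 1 brought effort, rest push out)

bond 0 |TF1
bond 1 |J2
bond 2 |I1
bond 3 |I2
bond 4 |J1
bond 5 |R1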